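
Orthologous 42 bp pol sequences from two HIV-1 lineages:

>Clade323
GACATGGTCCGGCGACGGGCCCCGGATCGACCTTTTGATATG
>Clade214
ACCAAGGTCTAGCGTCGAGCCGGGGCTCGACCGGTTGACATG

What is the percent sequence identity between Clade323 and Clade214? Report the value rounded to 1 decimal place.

Differing sites — 1:G/A; 2:A/C; 5:T/A; 10:C/T; 11:G/A; 15:A/T; 18:G/A; 22:C/G; 23:C/G; 26:A/C; 33:T/G; 34:T/G; 39:T/C.
29 of the 42 sites match, so the percent identity is 29/42 × 100 = 69.0%.

69.0%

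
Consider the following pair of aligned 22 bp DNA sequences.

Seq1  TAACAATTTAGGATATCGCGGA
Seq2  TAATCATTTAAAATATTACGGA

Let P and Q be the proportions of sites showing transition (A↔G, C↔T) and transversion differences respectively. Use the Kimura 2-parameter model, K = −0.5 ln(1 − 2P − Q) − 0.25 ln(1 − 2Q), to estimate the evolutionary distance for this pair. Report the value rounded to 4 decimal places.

Differing sites — 4:C/T (Ti); 5:A/C (Tv); 11:G/A (Ti); 12:G/A (Ti); 17:C/T (Ti); 18:G/A (Ti).
Of the 6 differences, 5 transitions and 1 transversion over 22 sites: P = 5/22 = 0.227273, Q = 1/22 = 0.045455.
d = −0.5·ln(0.499999) − 0.25·ln(0.909090) = −0.5·(-0.693149) − 0.25·(-0.095311) = 0.3704.

0.3704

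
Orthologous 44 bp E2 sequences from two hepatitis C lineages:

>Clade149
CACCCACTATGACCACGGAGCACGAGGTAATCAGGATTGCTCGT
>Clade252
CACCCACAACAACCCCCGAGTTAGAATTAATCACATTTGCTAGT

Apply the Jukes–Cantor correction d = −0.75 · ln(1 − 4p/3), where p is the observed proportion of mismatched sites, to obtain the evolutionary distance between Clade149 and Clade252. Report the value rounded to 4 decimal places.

The sequences differ at positions 8 (T/A), 10 (T/C), 11 (G/A), 15 (A/C), 17 (G/C), 21 (C/T), 22 (A/T), 23 (C/A), 26 (G/A), 27 (G/T), 34 (G/C), 35 (G/A), 36 (A/T), 42 (C/A).
p = 14/44 = 0.318182.
d = −0.75 · ln(1 − (4/3)·0.318182) = −0.75 · ln(0.575757) = −0.75 · (-0.552070) = 0.4141.

0.4141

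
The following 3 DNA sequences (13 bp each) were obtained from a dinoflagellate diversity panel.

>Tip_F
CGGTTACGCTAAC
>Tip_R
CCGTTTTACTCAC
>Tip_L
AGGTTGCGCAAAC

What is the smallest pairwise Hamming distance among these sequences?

Pairwise Hamming distances:
  Tip_F vs Tip_R: 5
  Tip_F vs Tip_L: 3
  Tip_R vs Tip_L: 7
The smallest is 3, between Tip_F and Tip_L.

3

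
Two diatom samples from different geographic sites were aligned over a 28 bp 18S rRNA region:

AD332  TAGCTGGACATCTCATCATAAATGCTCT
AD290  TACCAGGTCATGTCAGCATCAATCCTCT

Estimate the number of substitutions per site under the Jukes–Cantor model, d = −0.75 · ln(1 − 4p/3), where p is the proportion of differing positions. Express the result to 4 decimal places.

0.3041

Mismatches occur at site 3 (G↔C), site 5 (T↔A), site 8 (A↔T), site 12 (C↔G), site 16 (T↔G), site 20 (A↔C), site 24 (G↔C).
p = 7/28 = 0.250000.
d = −0.75 · ln(1 − (4/3)·0.250000) = −0.75 · ln(0.666667) = −0.75 · (-0.405465) = 0.3041.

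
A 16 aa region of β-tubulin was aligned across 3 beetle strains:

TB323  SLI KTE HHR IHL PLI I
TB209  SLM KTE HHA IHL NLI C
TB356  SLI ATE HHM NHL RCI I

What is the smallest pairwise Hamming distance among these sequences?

Pairwise Hamming distances:
  TB323 vs TB209: 4
  TB323 vs TB356: 5
  TB209 vs TB356: 7
The smallest is 4, between TB323 and TB209.

4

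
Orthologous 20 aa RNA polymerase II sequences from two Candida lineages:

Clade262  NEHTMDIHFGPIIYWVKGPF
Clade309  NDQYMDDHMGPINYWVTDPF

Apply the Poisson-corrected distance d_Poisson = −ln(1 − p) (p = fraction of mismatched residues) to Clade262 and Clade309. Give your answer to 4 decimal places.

0.5108

Differing sites — 2:E/D; 3:H/Q; 4:T/Y; 7:I/D; 9:F/M; 13:I/N; 17:K/T; 18:G/D.
p = 8/20 = 0.400000.
d = −ln(1 − 0.400000) = −ln(0.600000) = 0.5108.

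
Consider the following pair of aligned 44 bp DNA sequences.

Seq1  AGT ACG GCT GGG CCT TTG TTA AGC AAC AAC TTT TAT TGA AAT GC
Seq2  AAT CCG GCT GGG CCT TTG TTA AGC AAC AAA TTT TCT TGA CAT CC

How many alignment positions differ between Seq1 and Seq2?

6

The sequences differ at positions 2 (G/A), 4 (A/C), 30 (C/A), 35 (A/C), 40 (A/C), 43 (G/C).
That gives 6 mismatches out of 44 aligned sites, so the Hamming distance is 6.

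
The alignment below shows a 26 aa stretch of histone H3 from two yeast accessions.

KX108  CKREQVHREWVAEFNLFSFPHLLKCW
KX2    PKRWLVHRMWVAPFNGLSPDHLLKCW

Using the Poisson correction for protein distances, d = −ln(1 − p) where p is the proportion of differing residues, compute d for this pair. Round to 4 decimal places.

The sequences differ at positions 1 (C/P), 4 (E/W), 5 (Q/L), 9 (E/M), 13 (E/P), 16 (L/G), 17 (F/L), 19 (F/P), 20 (P/D).
p = 9/26 = 0.346154.
d = −ln(1 − 0.346154) = −ln(0.653846) = 0.4249.

0.4249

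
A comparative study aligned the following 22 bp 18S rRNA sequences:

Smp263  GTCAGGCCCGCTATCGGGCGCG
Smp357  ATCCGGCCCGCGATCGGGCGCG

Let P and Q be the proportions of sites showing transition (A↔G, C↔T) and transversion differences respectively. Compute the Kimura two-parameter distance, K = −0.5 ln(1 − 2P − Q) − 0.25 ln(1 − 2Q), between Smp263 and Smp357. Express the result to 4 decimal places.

0.1505

Mismatches occur at site 1 (G/A, transition), site 4 (A/C, transversion), site 12 (T/G, transversion).
Of the 3 differences, 1 transition and 2 transversions over 22 sites: P = 1/22 = 0.045455, Q = 2/22 = 0.090909.
d = −0.5·ln(0.818181) − 0.25·ln(0.818182) = −0.5·(-0.200672) − 0.25·(-0.200670) = 0.1505.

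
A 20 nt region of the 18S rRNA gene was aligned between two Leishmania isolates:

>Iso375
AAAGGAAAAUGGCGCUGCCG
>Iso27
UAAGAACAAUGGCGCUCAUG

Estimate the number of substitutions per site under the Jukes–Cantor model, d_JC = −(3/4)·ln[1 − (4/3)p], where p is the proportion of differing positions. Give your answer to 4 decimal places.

The sequences differ at positions 1 (A/U), 5 (G/A), 7 (A/C), 17 (G/C), 18 (C/A), 19 (C/U).
p = 6/20 = 0.300000.
d = −0.75 · ln(1 − (4/3)·0.300000) = −0.75 · ln(0.600000) = −0.75 · (-0.510826) = 0.3831.

0.3831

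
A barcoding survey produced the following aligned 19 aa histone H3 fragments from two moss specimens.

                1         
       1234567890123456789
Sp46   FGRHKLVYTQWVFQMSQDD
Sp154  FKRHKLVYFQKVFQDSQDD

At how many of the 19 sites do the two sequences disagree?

4

The sequences differ at positions 2 (G/K), 9 (T/F), 11 (W/K), 15 (M/D).
That gives 4 mismatches out of 19 aligned sites, so the Hamming distance is 4.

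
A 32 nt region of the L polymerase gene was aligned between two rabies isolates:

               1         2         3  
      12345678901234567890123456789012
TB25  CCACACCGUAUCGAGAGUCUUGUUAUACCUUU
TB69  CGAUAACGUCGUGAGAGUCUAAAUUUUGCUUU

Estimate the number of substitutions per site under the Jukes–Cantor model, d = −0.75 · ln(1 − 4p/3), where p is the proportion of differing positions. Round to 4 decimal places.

Mismatches occur at site 2 (C↔G), site 4 (C↔U), site 6 (C↔A), site 10 (A↔C), site 11 (U↔G), site 12 (C↔U), site 21 (U↔A), site 22 (G↔A), site 23 (U↔A), site 25 (A↔U), site 27 (A↔U), site 28 (C↔G).
p = 12/32 = 0.375000.
d = −0.75 · ln(1 − (4/3)·0.375000) = −0.75 · ln(0.500000) = −0.75 · (-0.693147) = 0.5199.

0.5199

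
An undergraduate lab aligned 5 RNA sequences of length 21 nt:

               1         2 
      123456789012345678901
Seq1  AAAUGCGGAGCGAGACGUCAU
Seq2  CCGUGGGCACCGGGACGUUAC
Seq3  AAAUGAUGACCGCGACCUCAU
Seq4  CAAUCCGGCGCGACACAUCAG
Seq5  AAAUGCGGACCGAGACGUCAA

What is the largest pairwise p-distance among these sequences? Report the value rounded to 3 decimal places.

0.571

Pairwise Hamming distances:
  Seq1 vs Seq2: 9
  Seq1 vs Seq3: 5
  Seq1 vs Seq4: 6
  Seq1 vs Seq5: 2
  Seq2 vs Seq3: 10
  Seq2 vs Seq4: 12
  Seq2 vs Seq5: 8
  Seq3 vs Seq4: 10
  Seq3 vs Seq5: 5
  Seq4 vs Seq5: 7
The largest is 12 mismatches, between Seq2 and Seq4; p = 12/21 = 0.571.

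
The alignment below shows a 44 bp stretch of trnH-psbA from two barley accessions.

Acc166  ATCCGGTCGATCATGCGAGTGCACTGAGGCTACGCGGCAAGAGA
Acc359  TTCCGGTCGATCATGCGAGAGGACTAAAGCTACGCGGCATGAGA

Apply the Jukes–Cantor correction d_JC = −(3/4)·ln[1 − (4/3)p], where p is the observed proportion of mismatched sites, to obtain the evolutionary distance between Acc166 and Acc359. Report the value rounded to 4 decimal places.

0.1505

Mismatches occur at site 1 (A/T), site 20 (T/A), site 22 (C/G), site 26 (G/A), site 28 (G/A), site 40 (A/T).
p = 6/44 = 0.136364.
d = −0.75 · ln(1 − (4/3)·0.136364) = −0.75 · ln(0.818181) = −0.75 · (-0.200672) = 0.1505.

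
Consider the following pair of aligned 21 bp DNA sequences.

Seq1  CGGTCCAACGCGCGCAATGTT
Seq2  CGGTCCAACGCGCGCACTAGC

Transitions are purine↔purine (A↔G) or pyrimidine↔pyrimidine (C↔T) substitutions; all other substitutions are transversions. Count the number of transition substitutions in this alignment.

2

Differing sites — 17:A/C (Tv); 19:G/A (Ti); 20:T/G (Tv); 21:T/C (Ti).
Of the 4 differences, 2 transitions and 2 transversions, so the answer is 2.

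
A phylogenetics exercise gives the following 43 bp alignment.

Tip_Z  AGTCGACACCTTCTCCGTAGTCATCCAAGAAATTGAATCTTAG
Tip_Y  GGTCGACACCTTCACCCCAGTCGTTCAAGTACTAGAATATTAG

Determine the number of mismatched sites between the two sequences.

Mismatches occur at site 1 (A/G), site 14 (T/A), site 17 (G/C), site 18 (T/C), site 23 (A/G), site 25 (C/T), site 30 (A/T), site 32 (A/C), site 34 (T/A), site 39 (C/A).
That gives 10 mismatches out of 43 aligned sites, so the Hamming distance is 10.

10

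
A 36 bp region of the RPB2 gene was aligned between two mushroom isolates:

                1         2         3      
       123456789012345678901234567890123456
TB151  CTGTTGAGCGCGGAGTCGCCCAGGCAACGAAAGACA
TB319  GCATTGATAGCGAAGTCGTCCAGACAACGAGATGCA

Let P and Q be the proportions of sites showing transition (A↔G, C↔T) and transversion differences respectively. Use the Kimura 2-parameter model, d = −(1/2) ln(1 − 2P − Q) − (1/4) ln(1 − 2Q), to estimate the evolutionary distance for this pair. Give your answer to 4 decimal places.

Differing sites — 1:C/G (Tv); 2:T/C (Ti); 3:G/A (Ti); 8:G/T (Tv); 9:C/A (Tv); 13:G/A (Ti); 19:C/T (Ti); 24:G/A (Ti); 31:A/G (Ti); 33:G/T (Tv); 34:A/G (Ti).
Of the 11 differences, 7 transitions and 4 transversions over 36 sites: P = 7/36 = 0.194444, Q = 4/36 = 0.111111.
d = −0.5·ln(0.500001) − 0.25·ln(0.777778) = −0.5·(-0.693145) − 0.25·(-0.251314) = 0.4094.

0.4094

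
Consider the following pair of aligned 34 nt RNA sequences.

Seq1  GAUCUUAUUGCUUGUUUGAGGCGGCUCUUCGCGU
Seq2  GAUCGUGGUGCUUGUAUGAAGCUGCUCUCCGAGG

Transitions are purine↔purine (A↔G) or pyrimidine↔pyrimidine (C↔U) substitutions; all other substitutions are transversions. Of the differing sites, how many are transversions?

6

Differing sites — 5:U/G (Tv); 7:A/G (Ti); 8:U/G (Tv); 16:U/A (Tv); 20:G/A (Ti); 23:G/U (Tv); 29:U/C (Ti); 32:C/A (Tv); 34:U/G (Tv).
Of the 9 differences, 3 transitions and 6 transversions, so the answer is 6.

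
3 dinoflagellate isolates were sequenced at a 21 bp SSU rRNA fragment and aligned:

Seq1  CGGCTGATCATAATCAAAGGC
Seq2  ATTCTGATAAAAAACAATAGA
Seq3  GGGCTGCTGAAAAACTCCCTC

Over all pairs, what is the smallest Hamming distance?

Pairwise Hamming distances:
  Seq1 vs Seq2: 9
  Seq1 vs Seq3: 10
  Seq2 vs Seq3: 11
The smallest is 9, between Seq1 and Seq2.

9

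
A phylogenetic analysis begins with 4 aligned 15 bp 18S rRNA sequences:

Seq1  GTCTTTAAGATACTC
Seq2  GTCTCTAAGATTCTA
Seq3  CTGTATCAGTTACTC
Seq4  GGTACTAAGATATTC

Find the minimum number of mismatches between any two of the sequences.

Pairwise Hamming distances:
  Seq1 vs Seq2: 3
  Seq1 vs Seq3: 5
  Seq1 vs Seq4: 5
  Seq2 vs Seq3: 7
  Seq2 vs Seq4: 6
  Seq3 vs Seq4: 8
The smallest is 3, between Seq1 and Seq2.

3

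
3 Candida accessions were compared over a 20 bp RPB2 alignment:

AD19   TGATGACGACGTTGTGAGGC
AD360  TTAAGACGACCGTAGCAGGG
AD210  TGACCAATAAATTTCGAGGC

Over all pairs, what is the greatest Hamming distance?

12

Pairwise Hamming distances:
  AD19 vs AD360: 8
  AD19 vs AD210: 8
  AD360 vs AD210: 12
The largest is 12, between AD360 and AD210.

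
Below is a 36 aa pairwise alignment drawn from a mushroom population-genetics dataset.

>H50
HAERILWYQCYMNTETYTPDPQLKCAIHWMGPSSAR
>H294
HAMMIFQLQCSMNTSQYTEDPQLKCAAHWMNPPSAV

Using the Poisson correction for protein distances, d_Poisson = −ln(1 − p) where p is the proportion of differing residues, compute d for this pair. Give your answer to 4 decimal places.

0.4480

Mismatches occur at site 3 (E/M), site 4 (R/M), site 6 (L/F), site 7 (W/Q), site 8 (Y/L), site 11 (Y/S), site 15 (E/S), site 16 (T/Q), site 19 (P/E), site 27 (I/A), site 31 (G/N), site 33 (S/P), site 36 (R/V).
p = 13/36 = 0.361111.
d = −ln(1 − 0.361111) = −ln(0.638889) = 0.4480.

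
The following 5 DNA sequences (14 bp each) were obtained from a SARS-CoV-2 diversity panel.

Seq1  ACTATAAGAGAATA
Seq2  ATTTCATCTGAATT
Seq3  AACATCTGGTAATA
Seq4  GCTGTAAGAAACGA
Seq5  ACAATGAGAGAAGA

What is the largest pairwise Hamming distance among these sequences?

Pairwise Hamming distances:
  Seq1 vs Seq2: 7
  Seq1 vs Seq3: 6
  Seq1 vs Seq4: 5
  Seq1 vs Seq5: 3
  Seq2 vs Seq3: 9
  Seq2 vs Seq4: 11
  Seq2 vs Seq5: 10
  Seq3 vs Seq4: 10
  Seq3 vs Seq5: 7
  Seq4 vs Seq5: 6
The largest is 11, between Seq2 and Seq4.

11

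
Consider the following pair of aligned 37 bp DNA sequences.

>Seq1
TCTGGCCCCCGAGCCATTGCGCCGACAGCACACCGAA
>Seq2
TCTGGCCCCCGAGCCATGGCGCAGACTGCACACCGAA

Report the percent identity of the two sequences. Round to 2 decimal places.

Mismatches occur at site 18 (T/G), site 23 (C/A), site 27 (A/T).
34 of the 37 sites match, so the percent identity is 34/37 × 100 = 91.89%.

91.89%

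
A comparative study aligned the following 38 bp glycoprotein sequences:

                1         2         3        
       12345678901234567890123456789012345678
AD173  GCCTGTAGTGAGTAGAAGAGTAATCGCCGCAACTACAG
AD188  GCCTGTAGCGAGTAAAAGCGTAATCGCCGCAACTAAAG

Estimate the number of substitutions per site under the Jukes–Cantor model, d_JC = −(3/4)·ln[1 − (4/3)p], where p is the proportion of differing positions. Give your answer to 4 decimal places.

The sequences differ at positions 9 (T/C), 15 (G/A), 19 (A/C), 36 (C/A).
p = 4/38 = 0.105263.
d = −0.75 · ln(1 − (4/3)·0.105263) = −0.75 · ln(0.859649) = −0.75 · (-0.151231) = 0.1134.

0.1134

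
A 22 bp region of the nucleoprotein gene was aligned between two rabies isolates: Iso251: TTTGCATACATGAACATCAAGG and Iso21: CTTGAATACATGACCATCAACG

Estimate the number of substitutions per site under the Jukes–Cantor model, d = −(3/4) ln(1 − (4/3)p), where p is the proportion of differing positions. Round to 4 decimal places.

Mismatches occur at site 1 (T/C), site 5 (C/A), site 14 (A/C), site 21 (G/C).
p = 4/22 = 0.181818.
d = −0.75 · ln(1 − (4/3)·0.181818) = −0.75 · ln(0.757576) = −0.75 · (-0.277631) = 0.2082.

0.2082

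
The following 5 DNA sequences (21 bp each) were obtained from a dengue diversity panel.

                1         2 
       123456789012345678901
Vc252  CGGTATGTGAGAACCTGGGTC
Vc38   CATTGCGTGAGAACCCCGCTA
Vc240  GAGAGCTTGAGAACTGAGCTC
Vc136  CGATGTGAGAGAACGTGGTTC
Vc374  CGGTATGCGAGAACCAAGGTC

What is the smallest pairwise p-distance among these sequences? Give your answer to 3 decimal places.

0.143

Pairwise Hamming distances:
  Vc252 vs Vc38: 8
  Vc252 vs Vc240: 10
  Vc252 vs Vc136: 5
  Vc252 vs Vc374: 3
  Vc38 vs Vc240: 8
  Vc38 vs Vc136: 9
  Vc38 vs Vc374: 9
  Vc240 vs Vc136: 11
  Vc240 vs Vc374: 10
  Vc136 vs Vc374: 7
The smallest is 3 mismatches, between Vc252 and Vc374; p = 3/21 = 0.143.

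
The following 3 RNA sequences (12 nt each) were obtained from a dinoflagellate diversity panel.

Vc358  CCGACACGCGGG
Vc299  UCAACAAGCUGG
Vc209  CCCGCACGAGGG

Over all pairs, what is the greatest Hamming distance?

6

Pairwise Hamming distances:
  Vc358 vs Vc299: 4
  Vc358 vs Vc209: 3
  Vc299 vs Vc209: 6
The largest is 6, between Vc299 and Vc209.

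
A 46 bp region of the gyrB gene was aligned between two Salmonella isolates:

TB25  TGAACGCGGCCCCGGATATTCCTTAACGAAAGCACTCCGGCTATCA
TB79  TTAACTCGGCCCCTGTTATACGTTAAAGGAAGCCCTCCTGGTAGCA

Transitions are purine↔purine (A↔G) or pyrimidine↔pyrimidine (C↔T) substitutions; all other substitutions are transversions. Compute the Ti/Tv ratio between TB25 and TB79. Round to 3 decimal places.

Differing sites — 2:G/T (Tv); 6:G/T (Tv); 14:G/T (Tv); 16:A/T (Tv); 20:T/A (Tv); 22:C/G (Tv); 27:C/A (Tv); 29:A/G (Ti); 34:A/C (Tv); 39:G/T (Tv); 41:C/G (Tv); 44:T/G (Tv).
Of the 12 differences, 1 transition and 11 transversions, so Ti/Tv = 1/11 = 0.091.

0.091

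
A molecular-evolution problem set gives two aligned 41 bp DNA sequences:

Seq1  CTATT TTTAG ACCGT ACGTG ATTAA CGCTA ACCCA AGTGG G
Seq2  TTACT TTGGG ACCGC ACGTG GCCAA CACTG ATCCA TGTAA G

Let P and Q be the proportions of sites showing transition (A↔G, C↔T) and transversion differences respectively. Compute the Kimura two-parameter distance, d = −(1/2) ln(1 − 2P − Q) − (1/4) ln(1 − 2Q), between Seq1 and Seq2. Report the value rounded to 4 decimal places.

0.5284

Differing sites — 1:C/T (Ti); 4:T/C (Ti); 8:T/G (Tv); 9:A/G (Ti); 15:T/C (Ti); 21:A/G (Ti); 22:T/C (Ti); 23:T/C (Ti); 27:G/A (Ti); 30:A/G (Ti); 32:C/T (Ti); 36:A/T (Tv); 39:G/A (Ti); 40:G/A (Ti).
Of the 14 differences, 12 transitions and 2 transversions over 41 sites: P = 12/41 = 0.292683, Q = 2/41 = 0.048780.
d = −0.5·ln(0.365854) − 0.25·ln(0.902440) = −0.5·(-1.005521) − 0.25·(-0.102653) = 0.5284.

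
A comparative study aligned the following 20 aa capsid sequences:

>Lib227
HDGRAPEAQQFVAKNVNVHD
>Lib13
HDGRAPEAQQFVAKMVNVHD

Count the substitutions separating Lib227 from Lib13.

1

The sequences differ at position 15 (N/M).
That gives 1 mismatch out of 20 aligned sites, so the Hamming distance is 1.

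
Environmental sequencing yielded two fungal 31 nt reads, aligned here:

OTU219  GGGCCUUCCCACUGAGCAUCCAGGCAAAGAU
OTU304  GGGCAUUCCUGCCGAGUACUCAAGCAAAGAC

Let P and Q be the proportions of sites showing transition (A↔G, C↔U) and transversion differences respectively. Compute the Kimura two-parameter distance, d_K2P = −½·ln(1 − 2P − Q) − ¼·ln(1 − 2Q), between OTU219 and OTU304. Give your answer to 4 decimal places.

0.4141

The sequences differ at positions 5 (C/A, transversion), 10 (C/U, transition), 11 (A/G, transition), 13 (U/C, transition), 17 (C/U, transition), 19 (U/C, transition), 20 (C/U, transition), 23 (G/A, transition), 31 (U/C, transition).
Of the 9 differences, 8 transitions and 1 transversion over 31 sites: P = 8/31 = 0.258065, Q = 1/31 = 0.032258.
d = −0.5·ln(0.451612) − 0.25·ln(0.935484) = −0.5·(-0.794932) − 0.25·(-0.066691) = 0.4141.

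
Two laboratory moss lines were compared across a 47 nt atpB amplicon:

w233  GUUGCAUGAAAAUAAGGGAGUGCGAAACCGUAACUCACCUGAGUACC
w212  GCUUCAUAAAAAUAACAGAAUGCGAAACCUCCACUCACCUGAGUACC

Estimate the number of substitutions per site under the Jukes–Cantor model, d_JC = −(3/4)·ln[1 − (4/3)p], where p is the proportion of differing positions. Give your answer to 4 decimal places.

Differing sites — 2:U/C; 4:G/U; 8:G/A; 16:G/C; 17:G/A; 20:G/A; 30:G/U; 31:U/C; 32:A/C.
p = 9/47 = 0.191489.
d = −0.75 · ln(1 − (4/3)·0.191489) = −0.75 · ln(0.744681) = −0.75 · (-0.294799) = 0.2211.

0.2211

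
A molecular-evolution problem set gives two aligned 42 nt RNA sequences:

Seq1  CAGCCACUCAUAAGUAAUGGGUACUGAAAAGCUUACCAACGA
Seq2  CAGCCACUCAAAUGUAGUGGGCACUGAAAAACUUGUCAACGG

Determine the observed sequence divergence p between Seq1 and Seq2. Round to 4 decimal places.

0.1905

The sequences differ at positions 11 (U/A), 13 (A/U), 17 (A/G), 22 (U/C), 31 (G/A), 35 (A/G), 36 (C/U), 42 (A/G).
There are 8 differences over 42 sites, so p = 8/42 = 0.1905.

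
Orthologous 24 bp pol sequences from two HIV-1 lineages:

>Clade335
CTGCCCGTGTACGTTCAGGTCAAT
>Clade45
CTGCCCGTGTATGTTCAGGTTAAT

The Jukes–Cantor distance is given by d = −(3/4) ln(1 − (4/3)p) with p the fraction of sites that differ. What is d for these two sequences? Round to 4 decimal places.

0.0883

Mismatches occur at site 12 (C↔T), site 21 (C↔T).
p = 2/24 = 0.083333.
d = −0.75 · ln(1 − (4/3)·0.083333) = −0.75 · ln(0.888889) = −0.75 · (-0.117783) = 0.0883.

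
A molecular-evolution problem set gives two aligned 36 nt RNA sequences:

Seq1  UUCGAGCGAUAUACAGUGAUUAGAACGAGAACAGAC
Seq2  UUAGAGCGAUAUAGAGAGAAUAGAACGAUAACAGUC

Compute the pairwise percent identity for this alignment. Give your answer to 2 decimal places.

Differing sites — 3:C/A; 14:C/G; 17:U/A; 20:U/A; 29:G/U; 35:A/U.
30 of the 36 sites match, so the percent identity is 30/36 × 100 = 83.33%.

83.33%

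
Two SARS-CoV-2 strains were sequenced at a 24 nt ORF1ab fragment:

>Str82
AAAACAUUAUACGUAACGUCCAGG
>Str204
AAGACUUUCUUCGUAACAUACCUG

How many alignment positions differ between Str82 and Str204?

8

Mismatches occur at site 3 (A/G), site 6 (A/U), site 9 (A/C), site 11 (A/U), site 18 (G/A), site 20 (C/A), site 22 (A/C), site 23 (G/U).
That gives 8 mismatches out of 24 aligned sites, so the Hamming distance is 8.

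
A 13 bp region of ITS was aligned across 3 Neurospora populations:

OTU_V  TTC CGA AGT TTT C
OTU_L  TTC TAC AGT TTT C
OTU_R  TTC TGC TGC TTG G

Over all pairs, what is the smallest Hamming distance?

3

Pairwise Hamming distances:
  OTU_V vs OTU_L: 3
  OTU_V vs OTU_R: 6
  OTU_L vs OTU_R: 5
The smallest is 3, between OTU_V and OTU_L.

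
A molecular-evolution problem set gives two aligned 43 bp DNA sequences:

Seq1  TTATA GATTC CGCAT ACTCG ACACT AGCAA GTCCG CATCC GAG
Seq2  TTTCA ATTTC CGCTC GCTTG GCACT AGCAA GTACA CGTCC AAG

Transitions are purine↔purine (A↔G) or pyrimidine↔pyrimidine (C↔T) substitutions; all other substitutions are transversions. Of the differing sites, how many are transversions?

The sequences differ at positions 3 (A/T, transversion), 4 (T/C, transition), 6 (G/A, transition), 7 (A/T, transversion), 14 (A/T, transversion), 15 (T/C, transition), 16 (A/G, transition), 19 (C/T, transition), 21 (A/G, transition), 33 (C/A, transversion), 35 (G/A, transition), 37 (A/G, transition), 41 (G/A, transition).
Of the 13 differences, 9 transitions and 4 transversions, so the answer is 4.

4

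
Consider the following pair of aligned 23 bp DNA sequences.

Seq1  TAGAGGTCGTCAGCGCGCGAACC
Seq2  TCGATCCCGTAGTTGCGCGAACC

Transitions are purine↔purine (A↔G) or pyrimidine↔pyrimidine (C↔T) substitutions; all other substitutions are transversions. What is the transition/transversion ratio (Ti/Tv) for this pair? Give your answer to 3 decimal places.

0.600

The sequences differ at positions 2 (A/C, transversion), 5 (G/T, transversion), 6 (G/C, transversion), 7 (T/C, transition), 11 (C/A, transversion), 12 (A/G, transition), 13 (G/T, transversion), 14 (C/T, transition).
Of the 8 differences, 3 transitions and 5 transversions, so Ti/Tv = 3/5 = 0.600.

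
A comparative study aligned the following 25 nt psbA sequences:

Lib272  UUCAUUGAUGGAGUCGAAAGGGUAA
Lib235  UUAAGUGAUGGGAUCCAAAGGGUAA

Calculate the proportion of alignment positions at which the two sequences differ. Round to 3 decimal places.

Differing sites — 3:C/A; 5:U/G; 12:A/G; 13:G/A; 16:G/C.
There are 5 differences over 25 sites, so p = 5/25 = 0.200.

0.200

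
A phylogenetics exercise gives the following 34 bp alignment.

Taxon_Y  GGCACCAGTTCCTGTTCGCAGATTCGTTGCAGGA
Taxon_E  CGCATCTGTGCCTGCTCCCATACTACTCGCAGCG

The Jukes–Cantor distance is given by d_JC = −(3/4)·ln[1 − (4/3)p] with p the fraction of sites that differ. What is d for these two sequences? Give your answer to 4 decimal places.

0.5347

The sequences differ at positions 1 (G/C), 5 (C/T), 7 (A/T), 10 (T/G), 15 (T/C), 18 (G/C), 21 (G/T), 23 (T/C), 25 (C/A), 26 (G/C), 28 (T/C), 33 (G/C), 34 (A/G).
p = 13/34 = 0.382353.
d = −0.75 · ln(1 − (4/3)·0.382353) = −0.75 · ln(0.490196) = −0.75 · (-0.712950) = 0.5347.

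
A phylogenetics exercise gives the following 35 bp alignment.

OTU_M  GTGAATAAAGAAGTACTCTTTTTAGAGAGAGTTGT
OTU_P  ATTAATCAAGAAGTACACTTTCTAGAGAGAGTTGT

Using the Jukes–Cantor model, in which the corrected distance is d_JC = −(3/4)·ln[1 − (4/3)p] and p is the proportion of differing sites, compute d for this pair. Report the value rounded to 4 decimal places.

0.1585

Differing sites — 1:G/A; 3:G/T; 7:A/C; 17:T/A; 22:T/C.
p = 5/35 = 0.142857.
d = −0.75 · ln(1 − (4/3)·0.142857) = −0.75 · ln(0.809524) = −0.75 · (-0.211309) = 0.1585.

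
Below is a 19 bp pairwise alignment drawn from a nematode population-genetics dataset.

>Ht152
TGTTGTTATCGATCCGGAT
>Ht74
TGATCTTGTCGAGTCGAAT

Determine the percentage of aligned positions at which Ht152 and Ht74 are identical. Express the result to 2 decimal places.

68.42%

Differing sites — 3:T/A; 5:G/C; 8:A/G; 13:T/G; 14:C/T; 17:G/A.
13 of the 19 sites match, so the percent identity is 13/19 × 100 = 68.42%.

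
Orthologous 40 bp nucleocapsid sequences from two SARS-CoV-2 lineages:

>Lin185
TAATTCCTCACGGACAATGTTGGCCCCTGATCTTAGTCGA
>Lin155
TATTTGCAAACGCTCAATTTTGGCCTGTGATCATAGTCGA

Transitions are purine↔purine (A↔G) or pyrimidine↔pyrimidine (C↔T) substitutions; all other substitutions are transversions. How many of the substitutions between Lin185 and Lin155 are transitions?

1

Differing sites — 3:A/T (Tv); 6:C/G (Tv); 8:T/A (Tv); 9:C/A (Tv); 13:G/C (Tv); 14:A/T (Tv); 19:G/T (Tv); 26:C/T (Ti); 27:C/G (Tv); 33:T/A (Tv).
Of the 10 differences, 1 transition and 9 transversions, so the answer is 1.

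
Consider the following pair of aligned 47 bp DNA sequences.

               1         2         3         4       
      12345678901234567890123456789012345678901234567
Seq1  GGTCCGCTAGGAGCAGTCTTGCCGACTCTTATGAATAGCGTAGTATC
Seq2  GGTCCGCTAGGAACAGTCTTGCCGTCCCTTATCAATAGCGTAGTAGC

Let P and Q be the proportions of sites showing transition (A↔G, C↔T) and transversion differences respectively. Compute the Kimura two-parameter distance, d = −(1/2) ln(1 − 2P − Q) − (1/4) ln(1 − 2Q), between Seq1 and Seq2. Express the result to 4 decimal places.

The sequences differ at positions 13 (G/A, transition), 25 (A/T, transversion), 27 (T/C, transition), 33 (G/C, transversion), 46 (T/G, transversion).
Of the 5 differences, 2 transitions and 3 transversions over 47 sites: P = 2/47 = 0.042553, Q = 3/47 = 0.063830.
d = −0.5·ln(0.851064) − 0.25·ln(0.872340) = −0.5·(-0.161268) − 0.25·(-0.136576) = 0.1148.

0.1148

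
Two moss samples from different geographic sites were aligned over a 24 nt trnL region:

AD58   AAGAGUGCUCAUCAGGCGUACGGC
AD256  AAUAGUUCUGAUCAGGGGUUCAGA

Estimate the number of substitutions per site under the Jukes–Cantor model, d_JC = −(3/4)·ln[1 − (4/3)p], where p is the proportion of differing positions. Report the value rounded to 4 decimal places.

0.3694

The sequences differ at positions 3 (G/U), 7 (G/U), 10 (C/G), 17 (C/G), 20 (A/U), 22 (G/A), 24 (C/A).
p = 7/24 = 0.291667.
d = −0.75 · ln(1 − (4/3)·0.291667) = −0.75 · ln(0.611111) = −0.75 · (-0.492477) = 0.3694.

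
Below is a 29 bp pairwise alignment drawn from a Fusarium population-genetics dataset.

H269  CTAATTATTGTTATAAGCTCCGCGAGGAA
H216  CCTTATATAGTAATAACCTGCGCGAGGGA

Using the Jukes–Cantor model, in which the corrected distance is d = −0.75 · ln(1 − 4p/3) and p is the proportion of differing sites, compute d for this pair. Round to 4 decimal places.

Differing sites — 2:T/C; 3:A/T; 4:A/T; 5:T/A; 9:T/A; 12:T/A; 17:G/C; 20:C/G; 28:A/G.
p = 9/29 = 0.310345.
d = −0.75 · ln(1 − (4/3)·0.310345) = −0.75 · ln(0.586207) = −0.75 · (-0.534082) = 0.4006.

0.4006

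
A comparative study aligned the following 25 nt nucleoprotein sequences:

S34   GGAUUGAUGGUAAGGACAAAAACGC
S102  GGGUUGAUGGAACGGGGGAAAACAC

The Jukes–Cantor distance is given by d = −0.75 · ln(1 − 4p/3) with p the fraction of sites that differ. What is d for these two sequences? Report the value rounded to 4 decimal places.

0.3505

Mismatches occur at site 3 (A/G), site 11 (U/A), site 13 (A/C), site 16 (A/G), site 17 (C/G), site 18 (A/G), site 24 (G/A).
p = 7/25 = 0.280000.
d = −0.75 · ln(1 − (4/3)·0.280000) = −0.75 · ln(0.626667) = −0.75 · (-0.467340) = 0.3505.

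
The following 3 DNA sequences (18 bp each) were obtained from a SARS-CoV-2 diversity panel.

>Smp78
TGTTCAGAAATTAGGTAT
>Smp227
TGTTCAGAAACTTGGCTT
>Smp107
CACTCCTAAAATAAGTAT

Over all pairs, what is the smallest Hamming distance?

4

Pairwise Hamming distances:
  Smp78 vs Smp227: 4
  Smp78 vs Smp107: 7
  Smp227 vs Smp107: 10
The smallest is 4, between Smp78 and Smp227.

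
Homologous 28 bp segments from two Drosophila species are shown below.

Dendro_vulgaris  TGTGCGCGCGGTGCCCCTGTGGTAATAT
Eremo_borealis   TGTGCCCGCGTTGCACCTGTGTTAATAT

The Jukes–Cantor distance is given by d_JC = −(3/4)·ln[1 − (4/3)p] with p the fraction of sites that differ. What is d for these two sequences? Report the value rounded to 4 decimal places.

0.1585

The sequences differ at positions 6 (G/C), 11 (G/T), 15 (C/A), 22 (G/T).
p = 4/28 = 0.142857.
d = −0.75 · ln(1 − (4/3)·0.142857) = −0.75 · ln(0.809524) = −0.75 · (-0.211309) = 0.1585.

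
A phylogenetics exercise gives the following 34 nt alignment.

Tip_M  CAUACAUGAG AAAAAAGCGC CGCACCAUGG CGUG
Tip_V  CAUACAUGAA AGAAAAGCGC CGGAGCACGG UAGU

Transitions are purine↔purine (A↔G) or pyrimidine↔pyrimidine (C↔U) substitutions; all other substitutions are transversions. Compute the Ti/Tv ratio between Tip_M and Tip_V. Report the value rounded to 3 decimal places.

Mismatches occur at site 10 (G↔A, transition), site 12 (A↔G, transition), site 23 (C↔G, transversion), site 25 (C↔G, transversion), site 28 (U↔C, transition), site 31 (C↔U, transition), site 32 (G↔A, transition), site 33 (U↔G, transversion), site 34 (G↔U, transversion).
Of the 9 differences, 5 transitions and 4 transversions, so Ti/Tv = 5/4 = 1.250.

1.250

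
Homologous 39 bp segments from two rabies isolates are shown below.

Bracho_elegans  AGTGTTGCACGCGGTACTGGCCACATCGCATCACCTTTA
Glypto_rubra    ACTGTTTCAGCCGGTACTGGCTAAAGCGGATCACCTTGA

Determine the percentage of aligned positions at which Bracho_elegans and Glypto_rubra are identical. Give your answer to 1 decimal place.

76.9%

The sequences differ at positions 2 (G/C), 7 (G/T), 10 (C/G), 11 (G/C), 22 (C/T), 24 (C/A), 26 (T/G), 29 (C/G), 38 (T/G).
30 of the 39 sites match, so the percent identity is 30/39 × 100 = 76.9%.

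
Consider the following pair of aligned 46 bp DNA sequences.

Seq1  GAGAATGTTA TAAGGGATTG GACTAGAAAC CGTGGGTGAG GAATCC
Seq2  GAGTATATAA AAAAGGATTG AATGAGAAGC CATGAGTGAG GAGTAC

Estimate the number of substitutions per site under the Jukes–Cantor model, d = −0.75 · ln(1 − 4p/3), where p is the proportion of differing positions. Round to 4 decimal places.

0.3547

The sequences differ at positions 4 (A/T), 7 (G/A), 9 (T/A), 11 (T/A), 14 (G/A), 21 (G/A), 23 (C/T), 24 (T/G), 29 (A/G), 32 (G/A), 35 (G/A), 43 (A/G), 45 (C/A).
p = 13/46 = 0.282609.
d = −0.75 · ln(1 − (4/3)·0.282609) = −0.75 · ln(0.623188) = −0.75 · (-0.472907) = 0.3547.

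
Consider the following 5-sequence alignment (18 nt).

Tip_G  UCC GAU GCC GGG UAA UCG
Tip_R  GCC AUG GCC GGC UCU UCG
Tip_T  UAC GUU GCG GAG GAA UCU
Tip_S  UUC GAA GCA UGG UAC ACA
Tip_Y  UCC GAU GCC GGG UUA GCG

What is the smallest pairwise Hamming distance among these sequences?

Pairwise Hamming distances:
  Tip_G vs Tip_R: 7
  Tip_G vs Tip_T: 6
  Tip_G vs Tip_S: 7
  Tip_G vs Tip_Y: 2
  Tip_R vs Tip_T: 11
  Tip_R vs Tip_S: 12
  Tip_R vs Tip_Y: 8
  Tip_T vs Tip_S: 10
  Tip_T vs Tip_Y: 8
  Tip_S vs Tip_Y: 8
The smallest is 2, between Tip_G and Tip_Y.

2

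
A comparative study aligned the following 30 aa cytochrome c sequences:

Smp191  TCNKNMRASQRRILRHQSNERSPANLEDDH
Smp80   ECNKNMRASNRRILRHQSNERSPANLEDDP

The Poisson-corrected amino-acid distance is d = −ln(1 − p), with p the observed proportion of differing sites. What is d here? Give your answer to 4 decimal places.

0.1054

Mismatches occur at site 1 (T↔E), site 10 (Q↔N), site 30 (H↔P).
p = 3/30 = 0.100000.
d = −ln(1 − 0.100000) = −ln(0.900000) = 0.1054.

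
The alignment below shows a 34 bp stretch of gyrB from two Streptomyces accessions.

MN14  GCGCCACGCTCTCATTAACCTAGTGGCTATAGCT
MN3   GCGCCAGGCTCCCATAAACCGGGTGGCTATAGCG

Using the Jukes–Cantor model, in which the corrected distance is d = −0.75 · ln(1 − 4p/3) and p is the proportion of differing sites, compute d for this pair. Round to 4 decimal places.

The sequences differ at positions 7 (C/G), 12 (T/C), 16 (T/A), 21 (T/G), 22 (A/G), 34 (T/G).
p = 6/34 = 0.176471.
d = −0.75 · ln(1 − (4/3)·0.176471) = −0.75 · ln(0.764705) = −0.75 · (-0.268265) = 0.2012.

0.2012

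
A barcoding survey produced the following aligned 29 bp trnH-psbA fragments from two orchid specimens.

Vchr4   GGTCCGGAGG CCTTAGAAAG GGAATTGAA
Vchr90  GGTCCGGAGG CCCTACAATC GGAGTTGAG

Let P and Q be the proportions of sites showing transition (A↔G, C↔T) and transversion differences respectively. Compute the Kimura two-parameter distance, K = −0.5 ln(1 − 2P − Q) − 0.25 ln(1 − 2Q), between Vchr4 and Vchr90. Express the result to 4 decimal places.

The sequences differ at positions 13 (T/C, transition), 16 (G/C, transversion), 19 (A/T, transversion), 20 (G/C, transversion), 24 (A/G, transition), 29 (A/G, transition).
Of the 6 differences, 3 transitions and 3 transversions over 29 sites: P = 3/29 = 0.103448, Q = 3/29 = 0.103448.
d = −0.5·ln(0.689656) − 0.25·ln(0.793104) = −0.5·(-0.371562) − 0.25·(-0.231801) = 0.2437.

0.2437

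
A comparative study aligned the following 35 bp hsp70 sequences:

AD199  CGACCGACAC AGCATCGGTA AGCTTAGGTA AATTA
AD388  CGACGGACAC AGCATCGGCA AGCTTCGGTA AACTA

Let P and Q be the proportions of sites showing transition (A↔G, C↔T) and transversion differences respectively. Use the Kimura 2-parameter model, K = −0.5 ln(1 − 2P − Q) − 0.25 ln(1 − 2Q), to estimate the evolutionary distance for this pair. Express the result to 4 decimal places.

0.1244

Differing sites — 5:C/G (Tv); 19:T/C (Ti); 26:A/C (Tv); 33:T/C (Ti).
Of the 4 differences, 2 transitions and 2 transversions over 35 sites: P = 2/35 = 0.057143, Q = 2/35 = 0.057143.
d = −0.5·ln(0.828571) − 0.25·ln(0.885714) = −0.5·(-0.188053) − 0.25·(-0.121361) = 0.1244.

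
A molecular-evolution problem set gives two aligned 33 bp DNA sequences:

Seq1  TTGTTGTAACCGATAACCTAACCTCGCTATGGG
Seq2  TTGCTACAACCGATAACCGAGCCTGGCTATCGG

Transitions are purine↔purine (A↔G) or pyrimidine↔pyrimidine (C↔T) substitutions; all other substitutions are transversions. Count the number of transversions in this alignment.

3

The sequences differ at positions 4 (T/C, transition), 6 (G/A, transition), 7 (T/C, transition), 19 (T/G, transversion), 21 (A/G, transition), 25 (C/G, transversion), 31 (G/C, transversion).
Of the 7 differences, 4 transitions and 3 transversions, so the answer is 3.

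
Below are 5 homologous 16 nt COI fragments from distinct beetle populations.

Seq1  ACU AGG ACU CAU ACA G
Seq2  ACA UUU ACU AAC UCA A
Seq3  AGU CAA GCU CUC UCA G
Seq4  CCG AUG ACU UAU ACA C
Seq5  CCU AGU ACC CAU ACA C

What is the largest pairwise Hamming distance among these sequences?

Pairwise Hamming distances:
  Seq1 vs Seq2: 8
  Seq1 vs Seq3: 8
  Seq1 vs Seq4: 5
  Seq1 vs Seq5: 4
  Seq2 vs Seq3: 9
  Seq2 vs Seq4: 8
  Seq2 vs Seq5: 9
  Seq3 vs Seq4: 12
  Seq3 vs Seq5: 11
  Seq4 vs Seq5: 5
The largest is 12, between Seq3 and Seq4.

12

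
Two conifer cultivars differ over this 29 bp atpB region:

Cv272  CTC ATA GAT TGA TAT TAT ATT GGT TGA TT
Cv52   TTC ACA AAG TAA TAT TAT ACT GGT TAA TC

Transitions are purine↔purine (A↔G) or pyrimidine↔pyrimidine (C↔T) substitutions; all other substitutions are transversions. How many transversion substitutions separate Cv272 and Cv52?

1

The sequences differ at positions 1 (C/T, transition), 5 (T/C, transition), 7 (G/A, transition), 9 (T/G, transversion), 11 (G/A, transition), 20 (T/C, transition), 26 (G/A, transition), 29 (T/C, transition).
Of the 8 differences, 7 transitions and 1 transversion, so the answer is 1.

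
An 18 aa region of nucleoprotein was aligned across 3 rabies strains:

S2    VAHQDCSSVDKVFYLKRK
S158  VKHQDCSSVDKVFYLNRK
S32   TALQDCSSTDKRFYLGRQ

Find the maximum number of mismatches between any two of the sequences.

Pairwise Hamming distances:
  S2 vs S158: 2
  S2 vs S32: 6
  S158 vs S32: 7
The largest is 7, between S158 and S32.

7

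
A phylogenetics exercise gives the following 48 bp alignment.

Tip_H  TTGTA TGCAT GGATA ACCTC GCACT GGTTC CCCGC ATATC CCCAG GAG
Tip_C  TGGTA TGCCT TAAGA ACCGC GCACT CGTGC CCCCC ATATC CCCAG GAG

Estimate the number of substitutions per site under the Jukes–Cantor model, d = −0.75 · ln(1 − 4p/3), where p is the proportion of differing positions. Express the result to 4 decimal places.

0.2158

The sequences differ at positions 2 (T/G), 9 (A/C), 11 (G/T), 12 (G/A), 14 (T/G), 19 (T/G), 26 (G/C), 29 (T/G), 34 (G/C).
p = 9/48 = 0.187500.
d = −0.75 · ln(1 − (4/3)·0.187500) = −0.75 · ln(0.750000) = −0.75 · (-0.287682) = 0.2158.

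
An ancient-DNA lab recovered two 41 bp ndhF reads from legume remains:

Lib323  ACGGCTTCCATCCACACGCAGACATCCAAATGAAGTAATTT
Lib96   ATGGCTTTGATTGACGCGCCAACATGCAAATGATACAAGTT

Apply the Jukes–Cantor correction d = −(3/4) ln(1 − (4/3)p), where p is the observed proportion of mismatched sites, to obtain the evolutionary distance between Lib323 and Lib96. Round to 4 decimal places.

Mismatches occur at site 2 (C↔T), site 8 (C↔T), site 9 (C↔G), site 12 (C↔T), site 13 (C↔G), site 16 (A↔G), site 20 (A↔C), site 21 (G↔A), site 26 (C↔G), site 34 (A↔T), site 35 (G↔A), site 36 (T↔C), site 39 (T↔G).
p = 13/41 = 0.317073.
d = −0.75 · ln(1 − (4/3)·0.317073) = −0.75 · ln(0.577236) = −0.75 · (-0.549504) = 0.4121.

0.4121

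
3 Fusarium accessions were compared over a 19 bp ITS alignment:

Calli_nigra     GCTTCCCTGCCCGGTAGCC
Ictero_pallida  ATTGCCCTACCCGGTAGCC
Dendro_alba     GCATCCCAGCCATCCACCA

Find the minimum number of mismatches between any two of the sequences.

4

Pairwise Hamming distances:
  Calli_nigra vs Ictero_pallida: 4
  Calli_nigra vs Dendro_alba: 8
  Ictero_pallida vs Dendro_alba: 12
The smallest is 4, between Calli_nigra and Ictero_pallida.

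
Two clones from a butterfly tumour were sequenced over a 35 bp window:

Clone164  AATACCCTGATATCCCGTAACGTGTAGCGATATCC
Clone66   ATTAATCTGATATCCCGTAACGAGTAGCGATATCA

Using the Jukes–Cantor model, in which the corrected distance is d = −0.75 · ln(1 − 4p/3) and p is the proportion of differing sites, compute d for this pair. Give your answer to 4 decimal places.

The sequences differ at positions 2 (A/T), 5 (C/A), 6 (C/T), 23 (T/A), 35 (C/A).
p = 5/35 = 0.142857.
d = −0.75 · ln(1 − (4/3)·0.142857) = −0.75 · ln(0.809524) = −0.75 · (-0.211309) = 0.1585.

0.1585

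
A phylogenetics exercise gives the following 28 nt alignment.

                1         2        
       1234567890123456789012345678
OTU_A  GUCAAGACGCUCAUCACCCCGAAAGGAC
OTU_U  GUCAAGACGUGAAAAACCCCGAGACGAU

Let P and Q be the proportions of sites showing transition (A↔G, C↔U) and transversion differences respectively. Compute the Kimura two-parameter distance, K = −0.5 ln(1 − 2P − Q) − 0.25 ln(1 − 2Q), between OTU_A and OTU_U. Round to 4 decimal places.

The sequences differ at positions 10 (C/U, transition), 11 (U/G, transversion), 12 (C/A, transversion), 14 (U/A, transversion), 15 (C/A, transversion), 23 (A/G, transition), 25 (G/C, transversion), 28 (C/U, transition).
Of the 8 differences, 3 transitions and 5 transversions over 28 sites: P = 3/28 = 0.107143, Q = 5/28 = 0.178571.
d = −0.5·ln(0.607143) − 0.25·ln(0.642858) = −0.5·(-0.498991) − 0.25·(-0.441831) = 0.3600.

0.3600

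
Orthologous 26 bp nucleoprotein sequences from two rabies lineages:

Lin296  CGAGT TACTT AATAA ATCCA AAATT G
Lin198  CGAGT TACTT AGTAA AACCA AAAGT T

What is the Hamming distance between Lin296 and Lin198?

4

Mismatches occur at site 12 (A↔G), site 17 (T↔A), site 24 (T↔G), site 26 (G↔T).
That gives 4 mismatches out of 26 aligned sites, so the Hamming distance is 4.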